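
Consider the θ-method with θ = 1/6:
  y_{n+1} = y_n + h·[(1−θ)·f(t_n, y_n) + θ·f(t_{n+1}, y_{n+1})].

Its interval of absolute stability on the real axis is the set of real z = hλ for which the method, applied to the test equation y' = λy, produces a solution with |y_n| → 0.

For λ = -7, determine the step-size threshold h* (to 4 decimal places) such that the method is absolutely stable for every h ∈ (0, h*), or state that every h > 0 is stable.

(-3.0000,0); λ=-7 ⇒ h* = (3)/7 = 0.4286.

Test eqn y'=λy, z=hλ:
  y_{n+1} = y_n + z·[5/6·y_n + 1/6·y_{n+1}] ⇒ (1 − 1/6z)y_{n+1} = (1 + 5/6z)y_n
  Hence R(z) = (1 + 5/6z)/(1 − 1/6z).

Solve |R(x)|<1 on ℝ⁻.
x=-0.57: |R|=0.4795
R=−1: 1+5/6x = −1+1/6x ⇒ -2/3x=2 ⇒ x=2/(-2/3)=-3.0000
Confirm numerically:
  x=-2.408: |R|=0.71836 <1
  x=-1.931: |R|=0.46085 <1
  x=-1.523: |R|=0.21467 <1
  x=-1.360: |R|=0.10870 <1
  x=-3.265: |R|=1.11441 >1
  x=-3.112: |R|=1.04917 >1
Stable set (-3.0000, 0).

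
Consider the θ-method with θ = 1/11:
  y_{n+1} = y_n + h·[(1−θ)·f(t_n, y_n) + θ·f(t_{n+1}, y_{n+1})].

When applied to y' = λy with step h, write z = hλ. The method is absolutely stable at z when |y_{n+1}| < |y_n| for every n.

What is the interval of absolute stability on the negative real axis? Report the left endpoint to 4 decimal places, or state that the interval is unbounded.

(-2.4444, 0).

On y'=λy, z=hλ:
  y_{n+1} = y_n + z·[10/11·y_n + 1/11·y_{n+1}] ⇒ (1 − 1/11z)y_{n+1} = (1 + 10/11z)y_n
  Hence R(z) = (1 + 10/11z)/(1 − 1/11z).

Solve |R(x)|<1 on ℝ⁻.
x=-0.61: |R|=0.4220
R=−1: 1+10/11x = −1+1/11x ⇒ -9/11x=2 ⇒ x=2/(-9/11)=-2.4444
Confirm numerically:
  x=-1.735: |R|=0.49863 <1
  x=-1.206: |R|=0.08684 <1
  x=-1.042: |R|=0.04816 <1
  x=-2.669: |R|=1.14785 >1
  x=-2.600: |R|=1.10294 >1
Stable set (-2.4444, 0).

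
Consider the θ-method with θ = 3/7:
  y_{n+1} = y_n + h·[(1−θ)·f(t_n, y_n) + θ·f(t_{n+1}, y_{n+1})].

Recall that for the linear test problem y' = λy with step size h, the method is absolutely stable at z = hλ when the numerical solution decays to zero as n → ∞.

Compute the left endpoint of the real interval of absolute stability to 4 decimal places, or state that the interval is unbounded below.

left endpoint -14.0000.

On y'=λy, z=hλ:
  y_{n+1} = y_n + z·[4/7·y_n + 3/7·y_{n+1}] ⇒ (1 − 3/7z)y_{n+1} = (1 + 4/7z)y_n
  so R(z) = (1 + 4/7z)/(1 − 3/7z).

Find x<0 with |R(x)|<1.
x=-1.43: |R|=0.1134
R=−1: 1+4/7x = −1+3/7x ⇒ -1/7x=2 ⇒ x=2/(-1/7)=-14.0000
Confirm numerically:
  x=-13.678: |R|=0.99330 <1
  x=-9.299: |R|=0.86529 <1
  x=-9.119: |R|=0.85793 <1
  x=-14.518: |R|=1.01025 >1
  x=-14.416: |R|=1.00828 >1
Interval (-14.0000, 0).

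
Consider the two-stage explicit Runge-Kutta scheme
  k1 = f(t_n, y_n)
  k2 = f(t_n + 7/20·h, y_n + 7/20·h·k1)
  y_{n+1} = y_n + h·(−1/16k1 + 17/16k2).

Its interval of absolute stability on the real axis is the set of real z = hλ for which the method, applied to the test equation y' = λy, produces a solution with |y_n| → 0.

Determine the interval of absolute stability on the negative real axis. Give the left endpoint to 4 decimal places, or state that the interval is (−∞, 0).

z∈(-2.6891,0).

On y'=λy, z=hλ:
  k1=λy_n ⇒ h·k1=z·y_n;  k2=λ(1+7/20z)y_n ⇒ h·k2=z(1+7/20z)y_n
  y_{n+1}/y_n = 1 − 1/16z + 17/16z(1+7/20z) = 1 + z + 119/320z²
  R(z) = 1 + z + 119/320z².

Need |R(x)|<1, x<0.
x=-0.53: |R|=0.5745
R=1: x+119/320x²=0 ⇒ x=−320/119=-2.6891; min R=1−1/(4·119/320)=0.3277>−1
Confirm numerically:
  x=-2.462: |R|=0.79210 <1
  x=-2.389: |R|=0.73341 <1
  x=-1.485: |R|=0.33507 <1
  x=-3.266: |R|=1.70070 >1
  x=-2.966: |R|=1.30544 >1
So |R|<1 on (-2.6891, 0).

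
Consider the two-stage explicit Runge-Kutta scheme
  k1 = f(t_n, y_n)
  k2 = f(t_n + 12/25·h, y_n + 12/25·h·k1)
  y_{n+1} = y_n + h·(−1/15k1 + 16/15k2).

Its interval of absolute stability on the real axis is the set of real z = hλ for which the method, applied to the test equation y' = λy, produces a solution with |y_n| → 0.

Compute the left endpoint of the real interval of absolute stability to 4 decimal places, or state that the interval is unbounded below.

With y'=λy (z=hλ):
  k1=λy_n ⇒ h·k1=z·y_n;  k2=λ(1+12/25z)y_n ⇒ h·k2=z(1+12/25z)y_n
  y_{n+1}/y_n = 1 − 1/15z + 16/15z(1+12/25z) = 1 + z + 64/125z²
  so R(z) = 1 + z + 64/125z².

Solve |R(x)|<1 on ℝ⁻.
x=-1.7: |R|=0.7797
R=1: x+64/125x²=0 ⇒ x=−125/64=-1.9531; min R=1−1/(4·64/125)=0.5117>−1
Confirm numerically:
  x=-1.837: |R|=0.89078 <1
  x=-1.514: |R|=0.65960 <1
  x=-1.053: |R|=0.51471 <1
  x=-2.259: |R|=1.35378 >1
  x=-2.250: |R|=1.34200 >1
  x=-2.162: |R|=1.23121 >1
Stable set (-1.9531, 0).

z* = -1.9531.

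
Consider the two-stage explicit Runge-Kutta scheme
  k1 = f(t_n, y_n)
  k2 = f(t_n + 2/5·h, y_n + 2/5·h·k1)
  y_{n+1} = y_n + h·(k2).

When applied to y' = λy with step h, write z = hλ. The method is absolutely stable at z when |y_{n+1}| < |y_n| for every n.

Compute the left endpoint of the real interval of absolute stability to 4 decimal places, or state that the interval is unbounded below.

left endpoint -2.5000.

Test eqn y'=λy, z=hλ:
  k1=λy_n ⇒ h·k1=z·y_n;  k2=λ(1+2/5z)y_n ⇒ h·k2=z(1+2/5z)y_n
  y_{n+1}/y_n = 1 + z(1+2/5z) = 1 + z + 2/5z²
  ⇒ R(z) = 1 + z + 2/5z².

Solve |R(x)|<1 on ℝ⁻.
x=-1.45: |R|=0.3910
R=1: x+2/5x²=0 ⇒ x=−5/2=-2.5000; min R=1−1/(4·2/5)=0.3750>−1
Confirm numerically:
  x=-1.981: |R|=0.58874 <1
  x=-1.258: |R|=0.37503 <1
  x=-1.169: |R|=0.37762 <1
  x=-1.115: |R|=0.38229 <1
  x=-2.822: |R|=1.36347 >1
  x=-2.778: |R|=1.30891 >1
  x=-2.613: |R|=1.11811 >1
So |R|<1 on (-2.5000, 0).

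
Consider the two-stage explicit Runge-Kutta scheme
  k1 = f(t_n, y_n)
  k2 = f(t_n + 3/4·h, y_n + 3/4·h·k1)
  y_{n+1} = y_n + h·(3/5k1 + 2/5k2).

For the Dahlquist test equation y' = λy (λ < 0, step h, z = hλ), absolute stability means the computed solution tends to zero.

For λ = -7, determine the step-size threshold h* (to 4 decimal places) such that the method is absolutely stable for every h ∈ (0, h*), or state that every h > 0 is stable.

Test eqn y'=λy, z=hλ:
  k1=λy_n ⇒ h·k1=z·y_n;  k2=λ(1+3/4z)y_n ⇒ h·k2=z(1+3/4z)y_n
  y_{n+1}/y_n = 1 + 3/5z + 2/5z(1+3/4z) = 1 + z + 3/10z²
  Hence R(z) = 1 + z + 3/10z².

Solve |R(x)|<1 on ℝ⁻.
x=-1.15: |R|=0.2468
R=1: x+3/10x²=0 ⇒ x=−10/3=-3.3333; min R=1−1/(4·3/10)=0.1667>−1
Confirm numerically:
  x=-3.262: |R|=0.93019 <1
  x=-2.967: |R|=0.67393 <1
  x=-2.533: |R|=0.39183 <1
  x=-3.922: |R|=1.69263 >1
  x=-3.618: |R|=1.30898 >1
  x=-3.356: |R|=1.02282 >1
Stable set (-3.3333, 0).

(-3.3333,0); λ=-7 ⇒ h* = (10/3)/7 = 0.4762.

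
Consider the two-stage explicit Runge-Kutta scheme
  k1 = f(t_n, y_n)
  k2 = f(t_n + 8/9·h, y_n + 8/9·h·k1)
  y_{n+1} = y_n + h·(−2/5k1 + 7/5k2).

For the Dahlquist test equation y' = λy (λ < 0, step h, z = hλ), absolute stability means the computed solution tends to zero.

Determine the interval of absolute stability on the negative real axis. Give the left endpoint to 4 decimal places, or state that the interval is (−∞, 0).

With y'=λy (z=hλ):
  k1=λy_n ⇒ h·k1=z·y_n;  k2=λ(1+8/9z)y_n ⇒ h·k2=z(1+8/9z)y_n
  y_{n+1}/y_n = 1 − 2/5z + 7/5z(1+8/9z) = 1 + z + 56/45z²
  so R(z) = 1 + z + 56/45z².

Need |R(x)|<1, x<0.
x=-0.96: |R|=1.1869
R=1: x+56/45x²=0 ⇒ x=−45/56=-0.8036; min R=1−1/(4·56/45)=0.7991>−1
Confirm numerically:
  x=-0.579: |R|=0.83819 <1
  x=-0.565: |R|=0.83226 <1
  x=-0.498: |R|=0.81063 <1
  x=-0.406: |R|=0.79913 <1
  x=-1.366: |R|=1.95608 >1
  x=-1.244: |R|=1.68182 >1
Interval (-0.8036, 0).

z∈(-0.8036,0).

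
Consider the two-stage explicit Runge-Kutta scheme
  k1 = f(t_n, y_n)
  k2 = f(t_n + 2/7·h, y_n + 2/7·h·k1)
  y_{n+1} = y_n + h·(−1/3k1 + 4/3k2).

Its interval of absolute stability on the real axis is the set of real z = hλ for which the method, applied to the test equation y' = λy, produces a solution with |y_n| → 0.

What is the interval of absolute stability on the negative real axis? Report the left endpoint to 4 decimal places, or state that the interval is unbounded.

(-2.6250, 0).

Test eqn y'=λy, z=hλ:
  k1=λy_n ⇒ h·k1=z·y_n;  k2=λ(1+2/7z)y_n ⇒ h·k2=z(1+2/7z)y_n
  y_{n+1}/y_n = 1 − 1/3z + 4/3z(1+2/7z) = 1 + z + 8/21z²
  ⇒ R(z) = 1 + z + 8/21z².

Solve |R(x)|<1 on ℝ⁻.
x=-1.74: |R|=0.4134
R=1: x+8/21x²=0 ⇒ x=−21/8=-2.6250; min R=1−1/(4·8/21)=0.3438>−1
Confirm numerically:
  x=-2.186: |R|=0.63442 <1
  x=-1.978: |R|=0.51247 <1
  x=-1.602: |R|=0.37568 <1
  x=-3.122: |R|=1.59110 >1
  x=-2.847: |R|=1.24077 >1
  x=-2.709: |R|=1.08669 >1
So |R|<1 on (-2.6250, 0).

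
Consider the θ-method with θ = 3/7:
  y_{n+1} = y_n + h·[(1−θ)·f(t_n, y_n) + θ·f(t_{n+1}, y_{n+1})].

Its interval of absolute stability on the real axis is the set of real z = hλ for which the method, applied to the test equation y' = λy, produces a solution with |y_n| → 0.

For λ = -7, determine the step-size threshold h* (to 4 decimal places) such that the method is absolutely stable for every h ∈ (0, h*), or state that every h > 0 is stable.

(-14.0000,0); λ=-7 ⇒ h* = (14)/7 = 2.0000.

On y'=λy, z=hλ:
  y_{n+1} = y_n + z·[4/7·y_n + 3/7·y_{n+1}] ⇒ (1 − 3/7z)y_{n+1} = (1 + 4/7z)y_n
  so R(z) = (1 + 4/7z)/(1 − 3/7z).

Need |R(x)|<1, x<0.
x=-0.64: |R|=0.4978
R=−1: 1+4/7x = −1+3/7x ⇒ -1/7x=2 ⇒ x=2/(-1/7)=-14.0000
Confirm numerically:
  x=-12.305: |R|=0.96140 <1
  x=-11.451: |R|=0.93836 <1
  x=-8.518: |R|=0.83160 <1
  x=-7.102: |R|=0.75631 <1
  x=-14.143: |R|=1.00289 >1
  x=-14.077: |R|=1.00156 >1
Interval (-14.0000, 0).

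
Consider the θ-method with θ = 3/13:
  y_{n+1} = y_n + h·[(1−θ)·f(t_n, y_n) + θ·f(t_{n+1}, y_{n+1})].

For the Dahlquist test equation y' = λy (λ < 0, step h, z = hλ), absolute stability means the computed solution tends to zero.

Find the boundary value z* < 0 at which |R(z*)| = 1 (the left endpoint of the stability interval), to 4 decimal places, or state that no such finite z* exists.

z* = -3.7143.

On y'=λy, z=hλ:
  y_{n+1} = y_n + z·[10/13·y_n + 3/13·y_{n+1}] ⇒ (1 − 3/13z)y_{n+1} = (1 + 10/13z)y_n
  so R(z) = (1 + 10/13z)/(1 − 3/13z).

Boundary: |R(x)|=1, x<0.
x=-1.56: |R|=0.1471
R=−1: 1+10/13x = −1+3/13x ⇒ -7/13x=2 ⇒ x=2/(-7/13)=-3.7143
Confirm numerically:
  x=-3.421: |R|=0.91175 <1
  x=-2.839: |R|=0.71525 <1
  x=-1.800: |R|=0.27174 <1
  x=-1.750: |R|=0.24658 <1
  x=-4.254: |R|=1.14665 >1
  x=-3.990: |R|=1.07729 >1
So |R|<1 on (-3.7143, 0).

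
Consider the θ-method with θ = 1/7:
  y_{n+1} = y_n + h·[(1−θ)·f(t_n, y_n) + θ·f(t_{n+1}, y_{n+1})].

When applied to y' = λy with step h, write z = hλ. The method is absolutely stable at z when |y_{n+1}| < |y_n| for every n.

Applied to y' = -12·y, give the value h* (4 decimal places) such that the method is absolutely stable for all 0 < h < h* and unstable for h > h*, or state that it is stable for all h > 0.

(-2.8000,0); λ=-12 ⇒ h* = (14/5)/12 = 0.2333.

On y'=λy, z=hλ:
  y_{n+1} = y_n + z·[6/7·y_n + 1/7·y_{n+1}] ⇒ (1 − 1/7z)y_{n+1} = (1 + 6/7z)y_n
  R(z) = (1 + 6/7z)/(1 − 1/7z).

Solve |R(x)|<1 on ℝ⁻.
x=-1.73: |R|=0.3872
R=−1: 1+6/7x = −1+1/7x ⇒ -5/7x=2 ⇒ x=2/(-5/7)=-2.8000
Confirm numerically:
  x=-2.415: |R|=0.79554 <1
  x=-1.775: |R|=0.41595 <1
  x=-1.662: |R|=0.34311 <1
  x=-3.363: |R|=1.27164 >1
  x=-3.188: |R|=1.19042 >1
  x=-3.004: |R|=1.10196 >1
Stable set (-2.8000, 0).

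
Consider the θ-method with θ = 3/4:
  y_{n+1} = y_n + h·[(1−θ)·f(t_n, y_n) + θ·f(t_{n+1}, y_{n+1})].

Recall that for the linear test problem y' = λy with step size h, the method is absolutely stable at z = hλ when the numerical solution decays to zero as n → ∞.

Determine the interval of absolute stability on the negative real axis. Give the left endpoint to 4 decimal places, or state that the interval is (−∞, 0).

interval (−∞, 0).

Test eqn y'=λy, z=hλ:
  y_{n+1} = y_n + z·[1/4·y_n + 3/4·y_{n+1}] ⇒ (1 − 3/4z)y_{n+1} = (1 + 1/4z)y_n
  so R(z) = (1 + 1/4z)/(1 − 3/4z).

Boundary: |R(x)|=1, x<0.
x=-1.43: |R|=0.3100
x=-2: |R|=0.2000
x=-10: |R|=0.1765
x=-100: |R|=0.3158
θ=3/4≥1/2 ⇒ |1+1/4x|<|1−3/4x| ∀x<0 ⇒ stable on all of ℝ⁻.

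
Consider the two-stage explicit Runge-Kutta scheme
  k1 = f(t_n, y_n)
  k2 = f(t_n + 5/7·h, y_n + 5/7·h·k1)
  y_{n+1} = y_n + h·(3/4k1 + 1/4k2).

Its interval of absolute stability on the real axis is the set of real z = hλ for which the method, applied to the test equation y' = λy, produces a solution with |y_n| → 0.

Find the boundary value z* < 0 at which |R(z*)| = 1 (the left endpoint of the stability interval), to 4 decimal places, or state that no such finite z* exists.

z* = -5.6000.

Set f=λy, z=hλ:
  k1=λy_n ⇒ h·k1=z·y_n;  k2=λ(1+5/7z)y_n ⇒ h·k2=z(1+5/7z)y_n
  y_{n+1}/y_n = 1 + 3/4z + 1/4z(1+5/7z) = 1 + z + 5/28z²
  R(z) = 1 + z + 5/28z².

Boundary: |R(x)|=1, x<0.
x=-0.47: |R|=0.5694
R=1: x+5/28x²=0 ⇒ x=−28/5=-5.6000; min R=1−1/(4·5/28)=-0.4000>−1
Confirm numerically:
  x=-5.024: |R|=0.48325 <1
  x=-4.758: |R|=0.28460 <1
  x=-4.447: |R|=0.08439 <1
  x=-3.430: |R|=0.32912 <1
  x=-5.833: |R|=1.24269 >1
  x=-5.766: |R|=1.17092 >1
  x=-5.656: |R|=1.05656 >1
So |R|<1 on (-5.6000, 0).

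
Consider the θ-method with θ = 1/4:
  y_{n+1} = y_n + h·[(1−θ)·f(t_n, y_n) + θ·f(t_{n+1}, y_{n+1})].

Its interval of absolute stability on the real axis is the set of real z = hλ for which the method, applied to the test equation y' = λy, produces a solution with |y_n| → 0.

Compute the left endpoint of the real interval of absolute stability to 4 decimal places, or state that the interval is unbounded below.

left endpoint -4.0000.

With y'=λy (z=hλ):
  y_{n+1} = y_n + z·[3/4·y_n + 1/4·y_{n+1}] ⇒ (1 − 1/4z)y_{n+1} = (1 + 3/4z)y_n
  Hence R(z) = (1 + 3/4z)/(1 − 1/4z).

Solve |R(x)|<1 on ℝ⁻.
x=-1.45: |R|=0.0642
R=−1: 1+3/4x = −1+1/4x ⇒ -1/2x=2 ⇒ x=2/(-1/2)=-4.0000
Confirm numerically:
  x=-3.653: |R|=0.90932 <1
  x=-3.606: |R|=0.89640 <1
  x=-3.290: |R|=0.80521 <1
  x=-2.150: |R|=0.39837 <1
  x=-4.300: |R|=1.07229 >1
  x=-4.268: |R|=1.06483 >1
Interval (-4.0000, 0).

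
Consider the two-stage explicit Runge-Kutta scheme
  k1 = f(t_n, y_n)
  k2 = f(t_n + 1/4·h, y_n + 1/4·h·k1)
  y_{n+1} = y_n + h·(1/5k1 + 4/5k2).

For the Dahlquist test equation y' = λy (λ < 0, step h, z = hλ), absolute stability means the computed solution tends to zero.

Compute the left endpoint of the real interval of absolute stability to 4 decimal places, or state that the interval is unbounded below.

z* = -5.0000.

On y'=λy, z=hλ:
  k1=λy_n ⇒ h·k1=z·y_n;  k2=λ(1+1/4z)y_n ⇒ h·k2=z(1+1/4z)y_n
  y_{n+1}/y_n = 1 + 1/5z + 4/5z(1+1/4z) = 1 + z + 1/5z²
  Hence R(z) = 1 + z + 1/5z².

Find x<0 with |R(x)|<1.
x=-0.47: |R|=0.5742
R=1: x+1/5x²=0 ⇒ x=−5=-5.0000; min R=1−1/(4·1/5)=-0.2500>−1
Confirm numerically:
  x=-4.434: |R|=0.49807 <1
  x=-2.529: |R|=0.24983 <1
  x=-2.333: |R|=0.24442 <1
  x=-5.402: |R|=1.43432 >1
  x=-5.212: |R|=1.22099 >1
Interval (-5.0000, 0).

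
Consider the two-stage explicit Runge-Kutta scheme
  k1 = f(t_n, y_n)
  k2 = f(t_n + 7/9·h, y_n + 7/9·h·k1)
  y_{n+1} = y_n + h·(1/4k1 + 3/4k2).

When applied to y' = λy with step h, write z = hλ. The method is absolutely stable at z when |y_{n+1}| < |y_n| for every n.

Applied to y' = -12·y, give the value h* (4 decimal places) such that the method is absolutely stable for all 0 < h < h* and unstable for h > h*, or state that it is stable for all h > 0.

On y'=λy, z=hλ:
  k1=λy_n ⇒ h·k1=z·y_n;  k2=λ(1+7/9z)y_n ⇒ h·k2=z(1+7/9z)y_n
  y_{n+1}/y_n = 1 + 1/4z + 3/4z(1+7/9z) = 1 + z + 7/12z²
  R(z) = 1 + z + 7/12z².

Boundary: |R(x)|=1, x<0.
x=-1.32: |R|=0.6964
R=1: x+7/12x²=0 ⇒ x=−12/7=-1.7143; min R=1−1/(4·7/12)=0.5714>−1
Confirm numerically:
  x=-1.529: |R|=0.83474 <1
  x=-1.083: |R|=0.60119 <1
  x=-0.957: |R|=0.57725 <1
  x=-1.948: |R|=1.26558 >1
  x=-1.937: |R|=1.25165 >1
So |R|<1 on (-1.7143, 0).

(-1.7143,0); λ=-12 ⇒ h* = (12/7)/12 = 0.1429.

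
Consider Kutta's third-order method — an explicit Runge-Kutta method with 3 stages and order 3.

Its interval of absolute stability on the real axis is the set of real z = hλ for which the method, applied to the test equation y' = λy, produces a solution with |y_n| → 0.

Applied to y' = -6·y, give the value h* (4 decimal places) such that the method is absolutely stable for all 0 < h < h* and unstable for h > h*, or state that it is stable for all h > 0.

(-2.5127,0); λ=-6 ⇒ h* = 0.4188.

With y'=λy (z=hλ):
  order 3, 3-stage ⇒ R(z)=1+z+z^2/2+z^3/6
  (e.g. R(-0.88)=0.39362, |R|=0.39362)

Need |R(x)|<1, x<0.
x=-0.88: |R|=0.3936
|R(-1.8)|=0.1520 |R(-1.63)|=0.0233 |R(-0.86)|=0.4038
Bisect:
  x_lo=-2.8206 |R|=1.5827  x_hi=-0.2972 |R|=0.7426
  mid=-1.55892 |R|=0.02478 →hi
  mid=-2.18975 |R|=0.54223 →hi
  mid=-2.50517 |R|=0.98759 →hi
  mid=-2.66288 |R|=1.26447 →lo
  mid=-2.58403 |R|=1.12111 →lo
  mid=-2.54460 |R|=1.05315 →lo
  mid=-2.52489 |R|=1.02008 →lo
  ...
  [-2.51287,-2.51272] ⇒ x*=-2.5127
Stable set (-2.5127, 0).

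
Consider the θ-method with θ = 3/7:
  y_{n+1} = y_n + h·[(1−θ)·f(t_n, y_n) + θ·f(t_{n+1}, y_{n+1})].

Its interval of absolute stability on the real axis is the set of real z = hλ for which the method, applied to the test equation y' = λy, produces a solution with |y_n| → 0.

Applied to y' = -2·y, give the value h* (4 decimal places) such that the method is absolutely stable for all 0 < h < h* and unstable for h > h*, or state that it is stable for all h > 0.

On y'=λy, z=hλ:
  y_{n+1} = y_n + z·[4/7·y_n + 3/7·y_{n+1}] ⇒ (1 − 3/7z)y_{n+1} = (1 + 4/7z)y_n
  Hence R(z) = (1 + 4/7z)/(1 − 3/7z).

Solve |R(x)|<1 on ℝ⁻.
x=-0.96: |R|=0.3198
R=−1: 1+4/7x = −1+3/7x ⇒ -1/7x=2 ⇒ x=2/(-1/7)=-14.0000
Confirm numerically:
  x=-12.758: |R|=0.97257 <1
  x=-9.417: |R|=0.86999 <1
  x=-9.106: |R|=0.85739 <1
  x=-5.841: |R|=0.66729 <1
  x=-14.491: |R|=1.00973 >1
  x=-14.475: |R|=1.00942 >1
  x=-14.359: |R|=1.00717 >1
So |R|<1 on (-14.0000, 0).

(-14.0000,0); λ=-2 ⇒ h* = (14)/2 = 7.0000.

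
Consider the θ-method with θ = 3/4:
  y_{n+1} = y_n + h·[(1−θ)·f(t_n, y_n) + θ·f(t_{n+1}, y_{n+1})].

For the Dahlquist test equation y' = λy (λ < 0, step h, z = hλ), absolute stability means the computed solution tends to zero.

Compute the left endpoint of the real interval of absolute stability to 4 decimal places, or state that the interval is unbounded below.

Test eqn y'=λy, z=hλ:
  y_{n+1} = y_n + z·[1/4·y_n + 3/4·y_{n+1}] ⇒ (1 − 3/4z)y_{n+1} = (1 + 1/4z)y_n
  so R(z) = (1 + 1/4z)/(1 − 3/4z).

Find x<0 with |R(x)|<1.
x=-1.38: |R|=0.3219
x=-2: |R|=0.2000
x=-10: |R|=0.1765
x=-100: |R|=0.3158
θ=3/4≥1/2 ⇒ |1+1/4x|<|1−3/4x| ∀x<0 ⇒ interval (−∞,0).

(−∞, 0) — no finite endpoint.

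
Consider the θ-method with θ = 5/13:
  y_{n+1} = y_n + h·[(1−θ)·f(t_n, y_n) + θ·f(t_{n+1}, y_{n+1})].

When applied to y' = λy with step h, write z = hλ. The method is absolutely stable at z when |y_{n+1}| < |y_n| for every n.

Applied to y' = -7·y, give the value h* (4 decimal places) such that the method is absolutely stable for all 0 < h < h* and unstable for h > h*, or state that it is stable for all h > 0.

Set f=λy, z=hλ:
  y_{n+1} = y_n + z·[8/13·y_n + 5/13·y_{n+1}] ⇒ (1 − 5/13z)y_{n+1} = (1 + 8/13z)y_n
  Hence R(z) = (1 + 8/13z)/(1 − 5/13z).

Find x<0 with |R(x)|<1.
x=-1.6: |R|=0.0095
R=−1: 1+8/13x = −1+5/13x ⇒ -3/13x=2 ⇒ x=2/(-3/13)=-8.6667
Confirm numerically:
  x=-8.328: |R|=0.98141 <1
  x=-7.213: |R|=0.91112 <1
  x=-4.860: |R|=0.69383 <1
  x=-4.466: |R|=0.64331 <1
  x=-9.185: |R|=1.02639 >1
  x=-9.143: |R|=1.02434 >1
  x=-8.924: |R|=1.01340 >1
So |R|<1 on (-8.6667, 0).

(-8.6667,0); λ=-7 ⇒ h* = (26/3)/7 = 1.2381.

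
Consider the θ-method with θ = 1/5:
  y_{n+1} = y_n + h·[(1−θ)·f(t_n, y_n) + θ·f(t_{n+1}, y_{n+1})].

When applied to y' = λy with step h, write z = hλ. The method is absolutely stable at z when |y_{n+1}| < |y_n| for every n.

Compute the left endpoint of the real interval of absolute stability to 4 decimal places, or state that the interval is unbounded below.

left endpoint -3.3333.

Test eqn y'=λy, z=hλ:
  y_{n+1} = y_n + z·[4/5·y_n + 1/5·y_{n+1}] ⇒ (1 − 1/5z)y_{n+1} = (1 + 4/5z)y_n
  Hence R(z) = (1 + 4/5z)/(1 − 1/5z).

Need |R(x)|<1, x<0.
x=-1.23: |R|=0.0128
R=−1: 1+4/5x = −1+1/5x ⇒ -3/5x=2 ⇒ x=2/(-3/5)=-3.3333
Confirm numerically:
  x=-2.991: |R|=0.87148 <1
  x=-2.880: |R|=0.82741 <1
  x=-2.246: |R|=0.54982 <1
  x=-3.749: |R|=1.14253 >1
  x=-3.445: |R|=1.03967 >1
Interval (-3.3333, 0).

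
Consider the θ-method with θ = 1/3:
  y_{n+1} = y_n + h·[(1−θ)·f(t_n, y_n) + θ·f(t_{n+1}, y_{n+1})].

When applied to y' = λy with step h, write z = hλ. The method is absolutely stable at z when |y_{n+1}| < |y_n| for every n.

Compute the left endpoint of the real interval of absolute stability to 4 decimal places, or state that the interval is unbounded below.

z* = -6.0000.

Test eqn y'=λy, z=hλ:
  y_{n+1} = y_n + z·[2/3·y_n + 1/3·y_{n+1}] ⇒ (1 − 1/3z)y_{n+1} = (1 + 2/3z)y_n
  ⇒ R(z) = (1 + 2/3z)/(1 − 1/3z).

Boundary: |R(x)|=1, x<0.
x=-0.71: |R|=0.4259
R=−1: 1+2/3x = −1+1/3x ⇒ -1/3x=2 ⇒ x=2/(-1/3)=-6.0000
Confirm numerically:
  x=-4.969: |R|=0.87062 <1
  x=-4.718: |R|=0.83389 <1
  x=-3.599: |R|=0.63616 <1
  x=-2.422: |R|=0.34010 <1
  x=-6.342: |R|=1.03661 >1
  x=-6.076: |R|=1.00837 >1
Interval (-6.0000, 0).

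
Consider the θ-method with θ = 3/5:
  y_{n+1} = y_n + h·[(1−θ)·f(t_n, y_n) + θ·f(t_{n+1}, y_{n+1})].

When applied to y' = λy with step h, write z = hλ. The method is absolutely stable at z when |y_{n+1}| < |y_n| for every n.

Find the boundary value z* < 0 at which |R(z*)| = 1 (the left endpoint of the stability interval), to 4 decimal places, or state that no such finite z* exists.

On y'=λy, z=hλ:
  y_{n+1} = y_n + z·[2/5·y_n + 3/5·y_{n+1}] ⇒ (1 − 3/5z)y_{n+1} = (1 + 2/5z)y_n
  ⇒ R(z) = (1 + 2/5z)/(1 − 3/5z).

Boundary: |R(x)|=1, x<0.
x=-0.93: |R|=0.4031
x=-2: |R|=0.0909
x=-10: |R|=0.4286
x=-100: |R|=0.6393
θ=3/5≥1/2 ⇒ |1+2/5x|<|1−3/5x| ∀x<0 ⇒ stable on all of ℝ⁻.

interval (−∞, 0).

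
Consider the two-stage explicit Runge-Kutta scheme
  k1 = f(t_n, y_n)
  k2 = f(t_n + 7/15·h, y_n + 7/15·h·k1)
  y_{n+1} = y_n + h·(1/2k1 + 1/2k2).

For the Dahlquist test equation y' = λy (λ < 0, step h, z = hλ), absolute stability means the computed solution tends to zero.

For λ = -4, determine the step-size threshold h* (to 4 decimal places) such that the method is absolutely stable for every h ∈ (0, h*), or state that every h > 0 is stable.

Set f=λy, z=hλ:
  k1=λy_n ⇒ h·k1=z·y_n;  k2=λ(1+7/15z)y_n ⇒ h·k2=z(1+7/15z)y_n
  y_{n+1}/y_n = 1 + 1/2z + 1/2z(1+7/15z) = 1 + z + 7/30z²
  ⇒ R(z) = 1 + z + 7/30z².

Need |R(x)|<1, x<0.
x=-1.01: |R|=0.2280
R=1: x+7/30x²=0 ⇒ x=−30/7=-4.2857; min R=1−1/(4·7/30)=-0.0714>−1
Confirm numerically:
  x=-4.184: |R|=0.90070 <1
  x=-3.421: |R|=0.30976 <1
  x=-3.138: |R|=0.15964 <1
  x=-2.370: |R|=0.05939 <1
  x=-4.632: |R|=1.37427 >1
  x=-4.538: |R|=1.26714 >1
  x=-4.399: |R|=1.11628 >1
Interval (-4.2857, 0).

(-4.2857,0); λ=-4 ⇒ h* = (30/7)/4 = 1.0714.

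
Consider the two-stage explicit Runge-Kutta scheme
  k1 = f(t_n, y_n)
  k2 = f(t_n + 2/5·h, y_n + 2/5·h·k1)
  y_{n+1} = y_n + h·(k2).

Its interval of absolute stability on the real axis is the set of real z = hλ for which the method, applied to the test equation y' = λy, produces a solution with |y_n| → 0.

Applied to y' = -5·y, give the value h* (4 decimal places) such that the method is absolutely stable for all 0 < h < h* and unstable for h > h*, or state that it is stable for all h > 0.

Set f=λy, z=hλ:
  k1=λy_n ⇒ h·k1=z·y_n;  k2=λ(1+2/5z)y_n ⇒ h·k2=z(1+2/5z)y_n
  y_{n+1}/y_n = 1 + z(1+2/5z) = 1 + z + 2/5z²
  so R(z) = 1 + z + 2/5z².

Find x<0 with |R(x)|<1.
x=-1.03: |R|=0.3944
R=1: x+2/5x²=0 ⇒ x=−5/2=-2.5000; min R=1−1/(4·2/5)=0.3750>−1
Confirm numerically:
  x=-1.902: |R|=0.54504 <1
  x=-1.435: |R|=0.38869 <1
  x=-1.032: |R|=0.39401 <1
  x=-2.834: |R|=1.37862 >1
  x=-2.807: |R|=1.34470 >1
  x=-2.705: |R|=1.22181 >1
Stable set (-2.5000, 0).

(-2.5000,0); λ=-5 ⇒ h* = (5/2)/5 = 0.5000.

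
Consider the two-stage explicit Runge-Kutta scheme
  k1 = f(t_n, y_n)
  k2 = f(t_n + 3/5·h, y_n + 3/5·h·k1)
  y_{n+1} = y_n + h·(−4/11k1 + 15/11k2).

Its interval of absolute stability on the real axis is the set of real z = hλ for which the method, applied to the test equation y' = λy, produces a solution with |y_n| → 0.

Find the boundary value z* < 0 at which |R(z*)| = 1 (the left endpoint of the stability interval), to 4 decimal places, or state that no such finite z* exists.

left endpoint -1.2222.

Test eqn y'=λy, z=hλ:
  k1=λy_n ⇒ h·k1=z·y_n;  k2=λ(1+3/5z)y_n ⇒ h·k2=z(1+3/5z)y_n
  y_{n+1}/y_n = 1 − 4/11z + 15/11z(1+3/5z) = 1 + z + 9/11z²
  Hence R(z) = 1 + z + 9/11z².

Solve |R(x)|<1 on ℝ⁻.
x=-1.08: |R|=0.8743
R=1: x+9/11x²=0 ⇒ x=−11/9=-1.2222; min R=1−1/(4·9/11)=0.6944>−1
Confirm numerically:
  x=-1.202: |R|=0.98011 <1
  x=-1.121: |R|=0.90716 <1
  x=-0.748: |R|=0.70978 <1
  x=-1.807: |R|=1.86457 >1
  x=-1.602: |R|=1.49779 >1
  x=-1.426: |R|=1.23775 >1
Interval (-1.2222, 0).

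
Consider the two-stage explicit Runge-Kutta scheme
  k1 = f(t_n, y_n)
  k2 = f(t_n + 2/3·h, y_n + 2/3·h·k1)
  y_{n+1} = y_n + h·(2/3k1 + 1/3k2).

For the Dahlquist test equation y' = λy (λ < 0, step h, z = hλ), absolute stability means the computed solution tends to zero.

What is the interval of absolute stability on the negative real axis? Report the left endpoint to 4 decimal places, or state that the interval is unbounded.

(-4.5000, 0).

Test eqn y'=λy, z=hλ:
  k1=λy_n ⇒ h·k1=z·y_n;  k2=λ(1+2/3z)y_n ⇒ h·k2=z(1+2/3z)y_n
  y_{n+1}/y_n = 1 + 2/3z + 1/3z(1+2/3z) = 1 + z + 2/9z²
  ⇒ R(z) = 1 + z + 2/9z².

Need |R(x)|<1, x<0.
x=-0.66: |R|=0.4368
R=1: x+2/9x²=0 ⇒ x=−9/2=-4.5000; min R=1−1/(4·2/9)=-0.1250>−1
Confirm numerically:
  x=-3.861: |R|=0.45174 <1
  x=-3.027: |R|=0.00916 <1
  x=-1.949: |R|=0.10487 <1
  x=-4.937: |R|=1.47944 >1
  x=-4.717: |R|=1.22746 >1
  x=-4.675: |R|=1.18181 >1
Stable set (-4.5000, 0).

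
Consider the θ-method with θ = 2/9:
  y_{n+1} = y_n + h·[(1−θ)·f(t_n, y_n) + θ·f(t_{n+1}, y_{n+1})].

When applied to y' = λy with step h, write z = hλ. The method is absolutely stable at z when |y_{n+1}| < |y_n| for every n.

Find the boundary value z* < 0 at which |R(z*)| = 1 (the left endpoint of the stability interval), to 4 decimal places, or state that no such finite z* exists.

Test eqn y'=λy, z=hλ:
  y_{n+1} = y_n + z·[7/9·y_n + 2/9·y_{n+1}] ⇒ (1 − 2/9z)y_{n+1} = (1 + 7/9z)y_n
  Hence R(z) = (1 + 7/9z)/(1 − 2/9z).

Need |R(x)|<1, x<0.
x=-0.73: |R|=0.3719
R=−1: 1+7/9x = −1+2/9x ⇒ -5/9x=2 ⇒ x=2/(-5/9)=-3.6000
Confirm numerically:
  x=-2.641: |R|=0.66426 <1
  x=-2.550: |R|=0.62766 <1
  x=-2.389: |R|=0.56053 <1
  x=-1.590: |R|=0.17488 <1
  x=-4.115: |R|=1.14945 >1
  x=-4.019: |R|=1.12296 >1
  x=-3.997: |R|=1.11681 >1
Interval (-3.6000, 0).

left endpoint -3.6000.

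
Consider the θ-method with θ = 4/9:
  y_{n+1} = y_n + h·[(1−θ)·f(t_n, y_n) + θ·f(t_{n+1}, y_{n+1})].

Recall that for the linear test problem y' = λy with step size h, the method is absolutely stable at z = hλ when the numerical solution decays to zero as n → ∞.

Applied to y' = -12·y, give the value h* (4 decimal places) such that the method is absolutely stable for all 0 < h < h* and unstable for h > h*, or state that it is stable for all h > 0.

On y'=λy, z=hλ:
  y_{n+1} = y_n + z·[5/9·y_n + 4/9·y_{n+1}] ⇒ (1 − 4/9z)y_{n+1} = (1 + 5/9z)y_n
  Hence R(z) = (1 + 5/9z)/(1 − 4/9z).

Solve |R(x)|<1 on ℝ⁻.
x=-1.13: |R|=0.2478
R=−1: 1+5/9x = −1+4/9x ⇒ -1/9x=2 ⇒ x=2/(-1/9)=-18.0000
Confirm numerically:
  x=-15.705: |R|=0.96805 <1
  x=-15.694: |R|=0.96787 <1
  x=-15.163: |R|=0.95927 <1
  x=-18.416: |R|=1.00503 >1
  x=-18.359: |R|=1.00435 >1
  x=-18.286: |R|=1.00348 >1
So |R|<1 on (-18.0000, 0).

(-18.0000,0); λ=-12 ⇒ h* = (18)/12 = 1.5000.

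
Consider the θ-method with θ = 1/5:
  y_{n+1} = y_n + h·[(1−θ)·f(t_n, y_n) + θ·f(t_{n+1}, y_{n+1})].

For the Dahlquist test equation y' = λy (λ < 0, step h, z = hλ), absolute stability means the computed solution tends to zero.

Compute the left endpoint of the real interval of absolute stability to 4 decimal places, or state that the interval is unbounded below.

Test eqn y'=λy, z=hλ:
  y_{n+1} = y_n + z·[4/5·y_n + 1/5·y_{n+1}] ⇒ (1 − 1/5z)y_{n+1} = (1 + 4/5z)y_n
  so R(z) = (1 + 4/5z)/(1 − 1/5z).

Boundary: |R(x)|=1, x<0.
x=-1.68: |R|=0.2575
R=−1: 1+4/5x = −1+1/5x ⇒ -3/5x=2 ⇒ x=2/(-3/5)=-3.3333
Confirm numerically:
  x=-2.621: |R|=0.71959 <1
  x=-1.791: |R|=0.31866 <1
  x=-1.637: |R|=0.23324 <1
  x=-1.537: |R|=0.17562 <1
  x=-3.665: |R|=1.11483 >1
  x=-3.652: |R|=1.11049 >1
  x=-3.635: |R|=1.10481 >1
So |R|<1 on (-3.3333, 0).

left endpoint -3.3333.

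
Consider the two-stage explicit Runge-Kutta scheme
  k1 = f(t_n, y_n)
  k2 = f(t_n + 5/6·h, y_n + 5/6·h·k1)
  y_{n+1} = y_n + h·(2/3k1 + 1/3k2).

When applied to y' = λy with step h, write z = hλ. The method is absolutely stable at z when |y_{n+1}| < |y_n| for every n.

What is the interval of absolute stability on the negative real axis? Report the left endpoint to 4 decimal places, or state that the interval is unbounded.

With y'=λy (z=hλ):
  k1=λy_n ⇒ h·k1=z·y_n;  k2=λ(1+5/6z)y_n ⇒ h·k2=z(1+5/6z)y_n
  y_{n+1}/y_n = 1 + 2/3z + 1/3z(1+5/6z) = 1 + z + 5/18z²
  so R(z) = 1 + z + 5/18z².

Find x<0 with |R(x)|<1.
x=-1.25: |R|=0.1840
R=1: x+5/18x²=0 ⇒ x=−18/5=-3.6000; min R=1−1/(4·5/18)=0.1000>−1
Confirm numerically:
  x=-2.187: |R|=0.14160 <1
  x=-2.038: |R|=0.11573 <1
  x=-1.965: |R|=0.10756 <1
  x=-4.174: |R|=1.66552 >1
  x=-4.080: |R|=1.54400 >1
  x=-3.810: |R|=1.22225 >1
Interval (-3.6000, 0).

z∈(-3.6000,0).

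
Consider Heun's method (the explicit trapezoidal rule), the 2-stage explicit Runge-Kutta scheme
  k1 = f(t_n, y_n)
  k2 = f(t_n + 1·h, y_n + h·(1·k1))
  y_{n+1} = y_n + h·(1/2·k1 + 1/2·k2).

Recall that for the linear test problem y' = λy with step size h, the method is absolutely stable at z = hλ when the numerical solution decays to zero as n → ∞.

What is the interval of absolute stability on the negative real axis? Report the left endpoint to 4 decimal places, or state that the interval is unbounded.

(-2.0000, 0).

Test eqn y'=λy, z=hλ:
  order 2, 2-stage ⇒ R(z)=1+z+z^2/2
  (e.g. R(-1.75)=0.78125, |R|=0.78125)

Find x<0 with |R(x)|<1.
x=-1.75: |R|=0.7812
|R(-1.95)|=0.9512 |R(-1.09)|=0.5040 |R(-0.69)|=0.5481
Bisect:
  x_lo=-2.5697 |R|=1.7319  x_hi=-0.2053 |R|=0.8158
  mid=-1.38747 |R|=0.57507 →hi
  mid=-1.97857 |R|=0.97880 →hi
  mid=-2.27413 |R|=1.31170 →lo
  mid=-2.12635 |R|=1.13433 →lo
  mid=-2.05246 |R|=1.05384 →lo
  mid=-2.01552 |R|=1.01564 →lo
  mid=-1.99705 |R|=0.99705 →hi
  mid=-2.00628 |R|=1.00630 →lo
  mid=-2.00166 |R|=1.00167 →lo
  mid=-1.99936 |R|=0.99936 →hi
  ...
  [-2.00008,-1.99993] ⇒ x*=-2.0000
Interval (-2.0000, 0).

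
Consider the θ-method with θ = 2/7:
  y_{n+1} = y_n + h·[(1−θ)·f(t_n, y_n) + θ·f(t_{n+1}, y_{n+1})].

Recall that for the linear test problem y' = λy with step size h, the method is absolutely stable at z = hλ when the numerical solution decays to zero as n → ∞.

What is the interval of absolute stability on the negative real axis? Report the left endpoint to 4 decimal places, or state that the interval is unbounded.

(-4.6667, 0).

Test eqn y'=λy, z=hλ:
  y_{n+1} = y_n + z·[5/7·y_n + 2/7·y_{n+1}] ⇒ (1 − 2/7z)y_{n+1} = (1 + 5/7z)y_n
  ⇒ R(z) = (1 + 5/7z)/(1 − 2/7z).

Need |R(x)|<1, x<0.
x=-0.75: |R|=0.3824
R=−1: 1+5/7x = −1+2/7x ⇒ -3/7x=2 ⇒ x=2/(-3/7)=-4.6667
Confirm numerically:
  x=-4.405: |R|=0.95035 <1
  x=-3.882: |R|=0.84056 <1
  x=-2.528: |R|=0.46782 <1
  x=-5.172: |R|=1.08741 >1
  x=-4.856: |R|=1.03399 >1
  x=-4.809: |R|=1.02570 >1
Interval (-4.6667, 0).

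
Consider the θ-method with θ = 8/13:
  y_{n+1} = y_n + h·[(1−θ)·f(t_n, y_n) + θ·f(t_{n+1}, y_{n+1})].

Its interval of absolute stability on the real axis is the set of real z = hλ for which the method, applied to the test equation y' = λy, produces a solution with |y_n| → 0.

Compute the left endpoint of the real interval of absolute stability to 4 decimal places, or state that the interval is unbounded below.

Test eqn y'=λy, z=hλ:
  y_{n+1} = y_n + z·[5/13·y_n + 8/13·y_{n+1}] ⇒ (1 − 8/13z)y_{n+1} = (1 + 5/13z)y_n
  ⇒ R(z) = (1 + 5/13z)/(1 − 8/13z).

Solve |R(x)|<1 on ℝ⁻.
x=-0.49: |R|=0.6235
x=-2: |R|=0.1034
x=-10: |R|=0.3978
x=-100: |R|=0.5990
θ=8/13≥1/2 ⇒ |1+5/13x|<|1−8/13x| ∀x<0 ⇒ interval (−∞,0).

interval (−∞, 0).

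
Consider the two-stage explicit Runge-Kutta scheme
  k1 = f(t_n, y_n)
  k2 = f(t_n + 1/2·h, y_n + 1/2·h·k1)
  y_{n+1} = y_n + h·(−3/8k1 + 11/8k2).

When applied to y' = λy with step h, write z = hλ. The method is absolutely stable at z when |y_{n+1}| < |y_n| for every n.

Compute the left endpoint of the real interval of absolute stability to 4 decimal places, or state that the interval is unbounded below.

z* = -1.4545.

With y'=λy (z=hλ):
  k1=λy_n ⇒ h·k1=z·y_n;  k2=λ(1+1/2z)y_n ⇒ h·k2=z(1+1/2z)y_n
  y_{n+1}/y_n = 1 − 3/8z + 11/8z(1+1/2z) = 1 + z + 11/16z²
  ⇒ R(z) = 1 + z + 11/16z².

Need |R(x)|<1, x<0.
x=-1.58: |R|=1.1363
R=1: x+11/16x²=0 ⇒ x=−16/11=-1.4545; min R=1−1/(4·11/16)=0.6364>−1
Confirm numerically:
  x=-1.022: |R|=0.69608 <1
  x=-0.910: |R|=0.65932 <1
  x=-0.849: |R|=0.64655 <1
  x=-2.006: |R|=1.76052 >1
  x=-1.816: |R|=1.45128 >1
  x=-1.773: |R|=1.38818 >1
Interval (-1.4545, 0).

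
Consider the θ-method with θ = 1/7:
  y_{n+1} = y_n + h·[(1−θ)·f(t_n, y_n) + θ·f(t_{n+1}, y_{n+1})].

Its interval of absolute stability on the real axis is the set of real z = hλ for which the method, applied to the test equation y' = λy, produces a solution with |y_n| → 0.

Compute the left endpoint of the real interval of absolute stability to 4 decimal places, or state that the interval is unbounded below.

left endpoint -2.8000.

With y'=λy (z=hλ):
  y_{n+1} = y_n + z·[6/7·y_n + 1/7·y_{n+1}] ⇒ (1 − 1/7z)y_{n+1} = (1 + 6/7z)y_n
  so R(z) = (1 + 6/7z)/(1 − 1/7z).

Solve |R(x)|<1 on ℝ⁻.
x=-0.31: |R|=0.7031
R=−1: 1+6/7x = −1+1/7x ⇒ -5/7x=2 ⇒ x=2/(-5/7)=-2.8000
Confirm numerically:
  x=-2.412: |R|=0.79388 <1
  x=-1.749: |R|=0.39936 <1
  x=-1.254: |R|=0.06348 <1
  x=-3.005: |R|=1.10245 >1
  x=-2.897: |R|=1.04900 >1
Interval (-2.8000, 0).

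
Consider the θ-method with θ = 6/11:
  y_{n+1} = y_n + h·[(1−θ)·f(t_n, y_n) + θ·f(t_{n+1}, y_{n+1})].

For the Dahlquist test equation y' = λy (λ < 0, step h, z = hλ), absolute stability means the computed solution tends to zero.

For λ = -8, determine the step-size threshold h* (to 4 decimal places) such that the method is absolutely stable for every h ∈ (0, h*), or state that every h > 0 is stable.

(−∞, 0) — no finite endpoint. Any h>0 works for λ=-8.

On y'=λy, z=hλ:
  y_{n+1} = y_n + z·[5/11·y_n + 6/11·y_{n+1}] ⇒ (1 − 6/11z)y_{n+1} = (1 + 5/11z)y_n
  ⇒ R(z) = (1 + 5/11z)/(1 − 6/11z).

Find x<0 with |R(x)|<1.
x=-1.01: |R|=0.3488
x=-2: |R|=0.0435
x=-10: |R|=0.5493
x=-100: |R|=0.8003
θ=6/11≥1/2 ⇒ |1+5/11x|<|1−6/11x| ∀x<0 ⇒ unbounded interval.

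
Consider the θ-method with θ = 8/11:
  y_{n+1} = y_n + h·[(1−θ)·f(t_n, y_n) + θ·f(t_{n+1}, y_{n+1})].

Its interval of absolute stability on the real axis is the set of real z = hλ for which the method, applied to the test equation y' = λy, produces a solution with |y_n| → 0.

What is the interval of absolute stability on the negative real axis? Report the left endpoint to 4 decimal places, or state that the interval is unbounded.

interval (−∞, 0).

On y'=λy, z=hλ:
  y_{n+1} = y_n + z·[3/11·y_n + 8/11·y_{n+1}] ⇒ (1 − 8/11z)y_{n+1} = (1 + 3/11z)y_n
  R(z) = (1 + 3/11z)/(1 − 8/11z).

Boundary: |R(x)|=1, x<0.
x=-0.91: |R|=0.4524
x=-2: |R|=0.1852
x=-10: |R|=0.2088
x=-100: |R|=0.3564
θ=8/11≥1/2 ⇒ |1+3/11x|<|1−8/11x| ∀x<0 ⇒ stable on all of ℝ⁻.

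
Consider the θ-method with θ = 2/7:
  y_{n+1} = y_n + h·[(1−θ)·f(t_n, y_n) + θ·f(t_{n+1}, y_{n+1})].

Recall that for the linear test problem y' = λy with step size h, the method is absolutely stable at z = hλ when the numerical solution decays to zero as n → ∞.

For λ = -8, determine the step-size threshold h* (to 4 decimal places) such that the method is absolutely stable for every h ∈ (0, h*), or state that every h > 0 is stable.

Test eqn y'=λy, z=hλ:
  y_{n+1} = y_n + z·[5/7·y_n + 2/7·y_{n+1}] ⇒ (1 − 2/7z)y_{n+1} = (1 + 5/7z)y_n
  ⇒ R(z) = (1 + 5/7z)/(1 − 2/7z).

Find x<0 with |R(x)|<1.
x=-0.6: |R|=0.4878
R=−1: 1+5/7x = −1+2/7x ⇒ -3/7x=2 ⇒ x=2/(-3/7)=-4.6667
Confirm numerically:
  x=-4.339: |R|=0.93730 <1
  x=-2.886: |R|=0.58174 <1
  x=-2.723: |R|=0.53150 <1
  x=-5.194: |R|=1.09098 >1
  x=-5.010: |R|=1.06052 >1
  x=-4.961: |R|=1.05218 >1
Stable set (-4.6667, 0).

(-4.6667,0); λ=-8 ⇒ h* = (14/3)/8 = 0.5833.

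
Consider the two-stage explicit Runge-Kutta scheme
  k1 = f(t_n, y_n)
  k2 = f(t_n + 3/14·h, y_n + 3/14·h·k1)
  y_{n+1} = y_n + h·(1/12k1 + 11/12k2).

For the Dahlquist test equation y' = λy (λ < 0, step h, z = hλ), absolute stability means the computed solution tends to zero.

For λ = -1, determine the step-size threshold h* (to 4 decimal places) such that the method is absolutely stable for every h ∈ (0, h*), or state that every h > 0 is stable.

On y'=λy, z=hλ:
  k1=λy_n ⇒ h·k1=z·y_n;  k2=λ(1+3/14z)y_n ⇒ h·k2=z(1+3/14z)y_n
  y_{n+1}/y_n = 1 + 1/12z + 11/12z(1+3/14z) = 1 + z + 11/56z²
  ⇒ R(z) = 1 + z + 11/56z².

Boundary: |R(x)|=1, x<0.
x=-1.17: |R|=0.0989
R=1: x+11/56x²=0 ⇒ x=−56/11=-5.0909; min R=1−1/(4·11/56)=-0.2727>−1
Confirm numerically:
  x=-4.541: |R|=0.50949 <1
  x=-4.026: |R|=0.15785 <1
  x=-2.053: |R|=0.22509 <1
  x=-5.586: |R|=1.54324 >1
  x=-5.509: |R|=1.45243 >1
  x=-5.312: |R|=1.23069 >1
Stable set (-5.0909, 0).

(-5.0909,0); λ=-1 ⇒ h* = (56/11)/1 = 5.0909.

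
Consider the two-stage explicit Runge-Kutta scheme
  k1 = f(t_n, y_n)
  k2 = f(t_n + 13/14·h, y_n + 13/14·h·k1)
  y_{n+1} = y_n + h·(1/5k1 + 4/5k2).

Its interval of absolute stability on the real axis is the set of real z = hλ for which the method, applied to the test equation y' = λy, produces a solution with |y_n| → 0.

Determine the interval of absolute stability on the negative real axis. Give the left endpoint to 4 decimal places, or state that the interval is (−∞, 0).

Set f=λy, z=hλ:
  k1=λy_n ⇒ h·k1=z·y_n;  k2=λ(1+13/14z)y_n ⇒ h·k2=z(1+13/14z)y_n
  y_{n+1}/y_n = 1 + 1/5z + 4/5z(1+13/14z) = 1 + z + 26/35z²
  R(z) = 1 + z + 26/35z².

Boundary: |R(x)|=1, x<0.
x=-0.58: |R|=0.6699
R=1: x+26/35x²=0 ⇒ x=−35/26=-1.3462; min R=1−1/(4·26/35)=0.6635>−1
Confirm numerically:
  x=-1.127: |R|=0.81652 <1
  x=-0.838: |R|=0.68367 <1
  x=-0.670: |R|=0.66347 <1
  x=-0.605: |R|=0.66690 <1
  x=-1.937: |R|=1.85018 >1
  x=-1.464: |R|=1.12816 >1
Interval (-1.3462, 0).

(-1.3462, 0).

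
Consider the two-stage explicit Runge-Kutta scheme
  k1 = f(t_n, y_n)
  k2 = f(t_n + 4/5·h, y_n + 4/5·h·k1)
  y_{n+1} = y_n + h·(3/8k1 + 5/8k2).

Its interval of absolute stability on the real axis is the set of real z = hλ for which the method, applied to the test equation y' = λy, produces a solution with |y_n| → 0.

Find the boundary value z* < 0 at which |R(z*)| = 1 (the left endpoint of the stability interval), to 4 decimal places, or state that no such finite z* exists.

Test eqn y'=λy, z=hλ:
  k1=λy_n ⇒ h·k1=z·y_n;  k2=λ(1+4/5z)y_n ⇒ h·k2=z(1+4/5z)y_n
  y_{n+1}/y_n = 1 + 3/8z + 5/8z(1+4/5z) = 1 + z + 1/2z²
  R(z) = 1 + z + 1/2z².

Boundary: |R(x)|=1, x<0.
x=-1.54: |R|=0.6458
R=1: x+1/2x²=0 ⇒ x=−2=-2.0000; min R=1−1/(4·1/2)=0.5000>−1
Confirm numerically:
  x=-1.262: |R|=0.53432 <1
  x=-1.017: |R|=0.50014 <1
  x=-0.908: |R|=0.50423 <1
  x=-0.832: |R|=0.51411 <1
  x=-2.338: |R|=1.39512 >1
  x=-2.024: |R|=1.02429 >1
So |R|<1 on (-2.0000, 0).

left endpoint -2.0000.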